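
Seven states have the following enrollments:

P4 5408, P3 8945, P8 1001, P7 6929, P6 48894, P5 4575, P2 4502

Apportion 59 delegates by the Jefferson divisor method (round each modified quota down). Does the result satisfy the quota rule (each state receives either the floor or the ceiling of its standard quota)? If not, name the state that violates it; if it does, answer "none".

P6

Standard quotas: P4 3.976, P3 6.576, P8 0.736, P7 5.094, P6 35.945, P5 3.363, P2 3.310.
Jefferson allocation: P4 4, P3 6, P8 0, P7 5, P6 38, P5 3, P2 3.
P6 has quota 35.945 (lower 35, upper 36) but receives 38 — outside the quota interval.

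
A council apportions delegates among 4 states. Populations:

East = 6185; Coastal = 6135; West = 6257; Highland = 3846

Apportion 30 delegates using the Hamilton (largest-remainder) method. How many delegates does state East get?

8

The standard divisor is 22423/30 ≈ 747.433.
Standard quotas: East 8.2750, Coastal 8.2081, West 8.3713, Highland 5.1456.
Lower quotas: East 8, Coastal 8, West 8, Highland 5 (sum 29, leaving 1 seat).
Remainders in descending order: West 0.3713, East 0.2750, Coastal 0.2081, Highland 0.1456.
Largest remainder: West receives the extra seat.
East receives 8.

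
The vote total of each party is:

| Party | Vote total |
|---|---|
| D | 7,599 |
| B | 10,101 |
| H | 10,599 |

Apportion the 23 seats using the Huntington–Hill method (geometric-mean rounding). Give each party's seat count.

D=6, B=8, H=9

With divisor 1220: modified quotas D 6.229, B 8.280, H 8.688.
Geometric-mean thresholds: D √(6·7)=6.481, B √(8·9)=8.485, H √(8·9)=8.485.
Each quota rounded against its threshold gives D 6, B 8, H 9 (total 23).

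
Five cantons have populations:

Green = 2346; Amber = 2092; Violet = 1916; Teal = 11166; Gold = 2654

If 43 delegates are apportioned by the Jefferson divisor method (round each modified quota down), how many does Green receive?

5

Standard divisor 20174/43 ≈ 469.163; standard quotas: Green 5.000, Amber 4.459, Violet 4.084, Teal 23.800, Gold 5.657.
Rounding down gives 5, 4, 4, 23, 5 = 41 seats, so the divisor must be adjusted.
With modified divisor 444: modified quotas Green 5.284, Amber 4.712, Violet 4.315, Teal 25.149, Gold 5.977.
Rounding down: Green 5, Amber 4, Violet 4, Teal 25, Gold 5 (total 43).
Green receives 5.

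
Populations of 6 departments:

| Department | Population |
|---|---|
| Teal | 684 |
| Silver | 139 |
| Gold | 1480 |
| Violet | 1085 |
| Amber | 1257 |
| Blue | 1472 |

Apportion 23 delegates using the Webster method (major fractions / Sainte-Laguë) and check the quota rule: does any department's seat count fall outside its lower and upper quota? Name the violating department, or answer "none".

Standard quotas: Teal 2.572, Silver 0.523, Gold 5.565, Violet 4.080, Amber 4.726, Blue 5.535.
Webster allocation: Teal 3, Silver 1, Gold 5, Violet 4, Amber 5, Blue 5.
Every allocation lies between the lower and upper quota.

none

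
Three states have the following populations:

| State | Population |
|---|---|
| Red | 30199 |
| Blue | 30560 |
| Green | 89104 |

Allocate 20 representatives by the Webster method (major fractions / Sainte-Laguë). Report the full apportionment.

Standard divisor 149863/20 ≈ 7493.15; standard quotas: Red 4.030, Blue 4.078, Green 11.891.
Rounding to the nearest integer gives Red 4, Blue 4, Green 12 — total 20, matching the house size, so no adjustment is needed.

Red=4, Blue=4, Green=12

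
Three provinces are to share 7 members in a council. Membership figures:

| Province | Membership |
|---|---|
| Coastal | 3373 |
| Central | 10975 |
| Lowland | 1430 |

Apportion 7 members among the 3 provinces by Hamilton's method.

Total 15778; standard divisor 15778/7 = 2254.
Standard quotas: Coastal 1.4965, Central 4.8691, Lowland 0.6344.
Lower quotas: Coastal 1, Central 4, Lowland 0 (sum 5, leaving 2 seats).
Remainders in descending order: Central 0.8691, Lowland 0.6344, Coastal 0.4965.
Largest remainders: Central, Lowland receive the extra seats.

Coastal=1; Central=5; Lowland=1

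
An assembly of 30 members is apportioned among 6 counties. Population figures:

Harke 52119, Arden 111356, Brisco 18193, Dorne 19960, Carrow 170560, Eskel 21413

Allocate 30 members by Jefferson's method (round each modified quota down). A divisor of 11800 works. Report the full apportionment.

With modified divisor 11800: modified quotas Harke 4.417, Arden 9.437, Brisco 1.542, Dorne 1.692, Carrow 14.454, Eskel 1.815.
Rounding down: Harke 4, Arden 9, Brisco 1, Dorne 1, Carrow 14, Eskel 1 (total 30).

Harke 4; Arden 9; Brisco 1; Dorne 1; Carrow 14; Eskel 1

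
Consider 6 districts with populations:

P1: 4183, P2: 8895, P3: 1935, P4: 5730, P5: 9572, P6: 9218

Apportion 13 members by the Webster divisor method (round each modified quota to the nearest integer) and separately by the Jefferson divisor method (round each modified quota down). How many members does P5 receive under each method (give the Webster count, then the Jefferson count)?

3 and 4

Webster: P1 1, P2 3, P3 1, P4 2, P5 3, P6 3.
Jefferson: P1 1, P2 3, P3 0, P4 2, P5 4, P6 3.
P5 gets 3 under Webster and 4 under Jefferson.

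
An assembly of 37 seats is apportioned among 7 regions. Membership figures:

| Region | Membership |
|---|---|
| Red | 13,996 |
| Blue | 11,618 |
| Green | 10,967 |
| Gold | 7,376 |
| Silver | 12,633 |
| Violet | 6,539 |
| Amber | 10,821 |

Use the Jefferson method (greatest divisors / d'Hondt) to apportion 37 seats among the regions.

Standard divisor 73950/37 ≈ 1998.649; standard quotas: Red 7.003, Blue 5.813, Green 5.487, Gold 3.690, Silver 6.321, Violet 3.272, Amber 5.414.
Rounding down gives 7, 5, 5, 3, 6, 3, 5 = 34 seats, so the divisor must be adjusted.
With modified divisor 1820: modified quotas Red 7.690, Blue 6.384, Green 6.026, Gold 4.053, Silver 6.941, Violet 3.593, Amber 5.946.
Rounding down: Red 7, Blue 6, Green 6, Gold 4, Silver 6, Violet 3, Amber 5 (total 37).

Red: 7; Blue: 6; Green: 6; Gold: 4; Silver: 6; Violet: 3; Amber: 5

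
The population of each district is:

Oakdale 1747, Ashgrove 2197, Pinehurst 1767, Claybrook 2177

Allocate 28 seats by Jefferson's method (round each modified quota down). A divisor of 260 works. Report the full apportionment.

With modified divisor 260: modified quotas Oakdale 6.719, Ashgrove 8.450, Pinehurst 6.796, Claybrook 8.373.
Rounding down: Oakdale 6, Ashgrove 8, Pinehurst 6, Claybrook 8 (total 28).

Oakdale 6, Ashgrove 8, Pinehurst 6, Claybrook 8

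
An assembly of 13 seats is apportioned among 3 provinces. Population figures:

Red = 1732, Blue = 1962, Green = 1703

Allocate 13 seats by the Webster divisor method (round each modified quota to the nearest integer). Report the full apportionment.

Red 4; Blue 5; Green 4

Standard divisor 5397/13 ≈ 415.154; standard quotas: Red 4.172, Blue 4.726, Green 4.102.
Rounding to the nearest integer gives Red 4, Blue 5, Green 4 — total 13, matching the house size, so no adjustment is needed.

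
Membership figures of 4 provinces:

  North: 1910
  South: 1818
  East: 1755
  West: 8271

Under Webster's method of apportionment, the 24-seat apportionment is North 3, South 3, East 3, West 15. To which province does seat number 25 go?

Priority for the next seat is population ÷ (current seats + 0.5).
Priorities: North 545.714, South 519.429, East 501.429, West 533.613.
Highest priority: North.

North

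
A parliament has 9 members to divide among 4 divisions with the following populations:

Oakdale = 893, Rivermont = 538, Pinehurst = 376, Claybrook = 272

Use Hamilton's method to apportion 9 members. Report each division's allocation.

Standard divisor: 2079 ÷ 9 = 231.
Standard quotas: Oakdale 3.866, Rivermont 2.329, Pinehurst 1.628, Claybrook 1.177.
Lower quotas: Oakdale 3, Rivermont 2, Pinehurst 1, Claybrook 1 (sum 7, leaving 2 seats).
Remainders in descending order: Oakdale 0.866, Pinehurst 0.628, Rivermont 0.329, Claybrook 0.177.
The surplus seats go to Oakdale, Pinehurst.

Oakdale 4, Rivermont 2, Pinehurst 2, Claybrook 1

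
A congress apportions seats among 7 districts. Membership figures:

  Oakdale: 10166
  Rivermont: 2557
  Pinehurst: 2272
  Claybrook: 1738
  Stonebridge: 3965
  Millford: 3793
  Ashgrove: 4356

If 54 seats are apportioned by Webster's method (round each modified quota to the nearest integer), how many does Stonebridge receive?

8

Standard divisor 28847/54 ≈ 534.204; standard quotas: Oakdale 19.030, Rivermont 4.787, Pinehurst 4.253, Claybrook 3.253, Stonebridge 7.422, Millford 7.100, Ashgrove 8.154.
Rounding to the nearest integer gives 19, 5, 4, 3, 7, 7, 8 = 53 seats, so the divisor must be adjusted.
With modified divisor 525: modified quotas Oakdale 19.364, Rivermont 4.870, Pinehurst 4.328, Claybrook 3.310, Stonebridge 7.552, Millford 7.225, Ashgrove 8.297.
Rounding to the nearest integer: Oakdale 19, Rivermont 5, Pinehurst 4, Claybrook 3, Stonebridge 8, Millford 7, Ashgrove 8 (total 54).
Stonebridge receives 8.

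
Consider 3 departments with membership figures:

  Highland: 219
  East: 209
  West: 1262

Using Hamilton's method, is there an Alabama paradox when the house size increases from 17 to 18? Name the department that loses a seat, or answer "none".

At 17 seats: Highland 2, East 2, West 13.
At 18 seats: Highland 2, East 2, West 14.
No department's allocation decreased.

none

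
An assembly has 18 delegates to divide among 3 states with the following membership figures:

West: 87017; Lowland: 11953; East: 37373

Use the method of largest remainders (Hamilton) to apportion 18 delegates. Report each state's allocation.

Standard divisor: 136343 ÷ 18 ≈ 7574.611.
Standard quotas: West 11.4880, Lowland 1.5780, East 4.9340.
Lower quotas: West 11, Lowland 1, East 4 (sum 16, leaving 2 seats).
Remainders in descending order: East 0.9340, Lowland 0.5780, West 0.4880.
Largest remainders: East, Lowland receive the extra seats.

West: 11; Lowland: 2; East: 5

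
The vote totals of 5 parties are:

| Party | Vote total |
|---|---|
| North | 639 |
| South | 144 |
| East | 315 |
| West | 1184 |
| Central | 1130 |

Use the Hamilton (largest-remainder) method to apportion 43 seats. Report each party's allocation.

Total 3412; standard divisor 3412/43 ≈ 79.349.
Standard quotas: North 8.053, South 1.815, East 3.970, West 14.921, Central 14.241.
Lower quotas: North 8, South 1, East 3, West 14, Central 14 (sum 40, leaving 3 seats).
Remainders in descending order: East 0.970, West 0.921, South 0.815, Central 0.241, North 0.053.
The surplus seats go to East, West, South.

North 8; South 2; East 4; West 15; Central 14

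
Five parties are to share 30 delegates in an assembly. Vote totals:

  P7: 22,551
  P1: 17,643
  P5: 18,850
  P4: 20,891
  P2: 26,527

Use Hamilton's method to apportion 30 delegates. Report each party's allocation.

P7 6, P1 5, P5 5, P4 6, P2 8

The standard divisor is 106462/30 ≈ 3548.733.
Standard quotas: P7 6.3547, P1 4.9716, P5 5.3118, P4 5.8869, P2 7.4751.
Lower quotas: P7 6, P1 4, P5 5, P4 5, P2 7 (sum 27, leaving 3 seats).
Remainders in descending order: P1 0.9716, P4 0.8869, P2 0.4751, P7 0.3547, P5 0.3118.
Largest remainders: P1, P4, P2 receive the extra seats.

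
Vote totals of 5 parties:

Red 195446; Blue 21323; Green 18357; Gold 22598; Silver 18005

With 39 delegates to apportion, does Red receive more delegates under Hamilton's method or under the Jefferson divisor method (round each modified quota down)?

Hamilton: Red 28, Blue 3, Green 3, Gold 3, Silver 2.
Jefferson: Red 29, Blue 3, Green 2, Gold 3, Silver 2.
Red gets 28 under Hamilton and 29 under Jefferson.

Jefferson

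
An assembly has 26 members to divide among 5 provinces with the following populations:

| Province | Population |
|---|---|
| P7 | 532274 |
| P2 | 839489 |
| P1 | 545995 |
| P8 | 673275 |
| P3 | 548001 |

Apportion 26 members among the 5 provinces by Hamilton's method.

The standard divisor is 3139034/26 ≈ 120732.077.
Standard quotas: P7 4.4087, P2 6.9533, P1 4.5224, P8 5.5766, P3 4.5390.
Lower quotas: P7 4, P2 6, P1 4, P8 5, P3 4 (sum 23, leaving 3 seats).
Remainders in descending order: P2 0.9533, P8 0.5766, P3 0.5390, P1 0.5224, P7 0.4087.
Largest remainders: P2, P8, P3 receive the extra seats.

P7 4, P2 7, P1 4, P8 6, P3 5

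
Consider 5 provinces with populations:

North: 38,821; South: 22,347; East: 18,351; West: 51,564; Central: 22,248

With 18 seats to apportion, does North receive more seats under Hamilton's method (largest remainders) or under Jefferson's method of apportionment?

Jefferson

Hamilton: North 4, South 3, East 2, West 6, Central 3.
Jefferson: North 5, South 3, East 2, West 6, Central 2.
North gets 4 under Hamilton and 5 under Jefferson.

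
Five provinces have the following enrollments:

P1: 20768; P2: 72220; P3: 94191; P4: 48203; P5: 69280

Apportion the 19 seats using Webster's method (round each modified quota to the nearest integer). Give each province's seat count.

Standard divisor 304662/19 ≈ 16034.842; standard quotas: P1 1.295, P2 4.504, P3 5.874, P4 3.006, P5 4.321.
Rounding to the nearest integer gives P1 1, P2 5, P3 6, P4 3, P5 4 — total 19, matching the house size, so no adjustment is needed.

P1 1, P2 5, P3 6, P4 3, P5 4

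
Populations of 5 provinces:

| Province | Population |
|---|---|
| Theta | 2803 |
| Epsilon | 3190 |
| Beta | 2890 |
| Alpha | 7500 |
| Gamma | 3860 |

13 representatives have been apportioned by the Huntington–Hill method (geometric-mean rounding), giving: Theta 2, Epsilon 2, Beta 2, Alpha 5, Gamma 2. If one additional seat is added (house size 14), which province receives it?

Gamma

Priority for the next seat is population ÷ (√(s·(s+1))).
Priorities: Theta 1144.320, Epsilon 1302.312, Beta 1179.838, Alpha 1369.306, Gamma 1575.838.
Highest priority: Gamma.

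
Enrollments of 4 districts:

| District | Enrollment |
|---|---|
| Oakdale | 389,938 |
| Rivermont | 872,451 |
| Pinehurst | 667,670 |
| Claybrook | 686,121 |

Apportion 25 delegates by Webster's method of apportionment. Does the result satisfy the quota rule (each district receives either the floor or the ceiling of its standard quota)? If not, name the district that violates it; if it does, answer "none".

none

Standard quotas: Oakdale 3.726, Rivermont 8.337, Pinehurst 6.380, Claybrook 6.557.
Webster allocation: Oakdale 4, Rivermont 8, Pinehurst 6, Claybrook 7.
Every allocation lies between the lower and upper quota.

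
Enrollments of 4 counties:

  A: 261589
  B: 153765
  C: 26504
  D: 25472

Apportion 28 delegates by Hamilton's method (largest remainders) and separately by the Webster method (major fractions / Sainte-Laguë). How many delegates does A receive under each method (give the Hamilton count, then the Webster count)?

16 and 15

Hamilton: A 16, B 9, C 2, D 1.
Webster: A 15, B 9, C 2, D 2.
A gets 16 under Hamilton and 15 under Webster.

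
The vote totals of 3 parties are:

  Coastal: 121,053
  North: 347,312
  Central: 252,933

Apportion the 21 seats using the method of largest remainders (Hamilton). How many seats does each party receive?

Coastal 4; North 10; Central 7

The standard divisor is 721298/21 ≈ 34347.524.
Standard quotas: Coastal 3.5244, North 10.1117, Central 7.3639.
Lower quotas: Coastal 3, North 10, Central 7 (sum 20, leaving 1 seat).
Remainders in descending order: Coastal 0.5244, Central 0.3639, North 0.1117.
Largest remainder: Coastal receives the extra seat.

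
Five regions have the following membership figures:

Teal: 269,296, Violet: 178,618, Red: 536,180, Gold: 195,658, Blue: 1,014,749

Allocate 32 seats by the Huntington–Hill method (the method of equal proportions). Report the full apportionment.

With divisor 70837: modified quotas Teal 3.802, Violet 2.522, Red 7.569, Gold 2.762, Blue 14.325.
Geometric-mean thresholds: Teal √(3·4)=3.464, Violet √(2·3)=2.449, Red √(7·8)=7.483, Gold √(2·3)=2.449, Blue √(14·15)=14.491.
Each quota rounded against its threshold gives Teal 4, Violet 3, Red 8, Gold 3, Blue 14 (total 32).

Teal 4, Violet 3, Red 8, Gold 3, Blue 14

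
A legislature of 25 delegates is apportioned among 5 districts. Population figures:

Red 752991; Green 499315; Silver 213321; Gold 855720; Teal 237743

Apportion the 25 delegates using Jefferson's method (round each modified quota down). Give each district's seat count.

Red 7, Green 5, Silver 2, Gold 9, Teal 2

Standard divisor 2559090/25 ≈ 102363.6; standard quotas: Red 7.356, Green 4.878, Silver 2.084, Gold 8.360, Teal 2.323.
Rounding down gives 7, 4, 2, 8, 2 = 23 seats, so the divisor must be adjusted.
With modified divisor 94600: modified quotas Red 7.960, Green 5.278, Silver 2.255, Gold 9.046, Teal 2.513.
Rounding down: Red 7, Green 5, Silver 2, Gold 9, Teal 2 (total 25).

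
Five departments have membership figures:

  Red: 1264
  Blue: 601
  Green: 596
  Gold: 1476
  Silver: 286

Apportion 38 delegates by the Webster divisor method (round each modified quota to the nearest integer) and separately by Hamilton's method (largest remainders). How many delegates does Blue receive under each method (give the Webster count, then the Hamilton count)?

5 and 6

Webster: Red 12, Blue 5, Green 5, Gold 13, Silver 3.
Hamilton: Red 11, Blue 6, Green 5, Gold 13, Silver 3.
Blue gets 5 under Webster and 6 under Hamilton.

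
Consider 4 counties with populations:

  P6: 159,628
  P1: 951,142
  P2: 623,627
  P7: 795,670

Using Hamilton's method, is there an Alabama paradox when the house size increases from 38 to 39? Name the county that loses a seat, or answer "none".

At 38 seats: P6 3, P1 14, P2 9, P7 12.
At 39 seats: P6 2, P1 15, P2 10, P7 12.
P6 drops from 3 to 2.

P6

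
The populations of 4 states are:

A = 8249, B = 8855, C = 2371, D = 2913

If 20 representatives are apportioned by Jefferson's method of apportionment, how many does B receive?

Standard divisor 22388/20 ≈ 1119.4; standard quotas: A 7.369, B 7.910, C 2.118, D 2.602.
Rounding down gives 7, 7, 2, 2 = 18 seats, so the divisor must be adjusted.
With modified divisor 1000: modified quotas A 8.249, B 8.855, C 2.371, D 2.913.
Rounding down: A 8, B 8, C 2, D 2 (total 20).
B receives 8.

8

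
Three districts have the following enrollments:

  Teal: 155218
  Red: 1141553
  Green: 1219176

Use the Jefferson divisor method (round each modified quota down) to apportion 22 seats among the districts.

Standard divisor 2515947/22 ≈ 114361.227; standard quotas: Teal 1.357, Red 9.982, Green 10.661.
Rounding down gives 1, 9, 10 = 20 seats, so the divisor must be adjusted.
With modified divisor 107300: modified quotas Teal 1.447, Red 10.639, Green 11.362.
Rounding down: Teal 1, Red 10, Green 11 (total 22).

Teal: 1; Red: 10; Green: 11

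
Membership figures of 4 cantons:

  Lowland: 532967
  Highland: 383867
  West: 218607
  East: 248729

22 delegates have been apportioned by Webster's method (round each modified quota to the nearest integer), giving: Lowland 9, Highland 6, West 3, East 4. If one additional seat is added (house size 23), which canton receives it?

Priority for the next seat is population ÷ (current seats + 0.5).
Priorities: Lowland 56101.789, Highland 59056.462, West 62459.143, East 55273.111.
Highest priority: West.

West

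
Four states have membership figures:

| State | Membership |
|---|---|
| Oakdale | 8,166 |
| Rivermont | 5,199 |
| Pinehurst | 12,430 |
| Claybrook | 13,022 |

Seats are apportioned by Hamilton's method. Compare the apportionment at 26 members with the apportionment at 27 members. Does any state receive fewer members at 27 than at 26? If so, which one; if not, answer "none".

Rivermont

At 26 seats: Oakdale 5, Rivermont 4, Pinehurst 8, Claybrook 9.
At 27 seats: Oakdale 6, Rivermont 3, Pinehurst 9, Claybrook 9.
Rivermont drops from 4 to 3.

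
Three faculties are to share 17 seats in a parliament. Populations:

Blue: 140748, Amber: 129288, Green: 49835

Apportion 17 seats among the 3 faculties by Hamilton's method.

The standard divisor is 319871/17 ≈ 18815.941.
Standard quotas: Blue 7.4803, Amber 6.8712, Green 2.6486.
Lower quotas: Blue 7, Amber 6, Green 2 (sum 15, leaving 2 seats).
Remainders in descending order: Amber 0.8712, Green 0.6486, Blue 0.4803.
Largest remainders: Amber, Green receive the extra seats.

Blue 7, Amber 7, Green 3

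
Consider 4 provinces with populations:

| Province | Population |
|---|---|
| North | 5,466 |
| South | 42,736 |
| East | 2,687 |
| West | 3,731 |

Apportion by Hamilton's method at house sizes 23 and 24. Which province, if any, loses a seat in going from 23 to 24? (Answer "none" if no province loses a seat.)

At 23 seats: North 2, South 18, East 1, West 2.
At 24 seats: North 2, South 19, East 1, West 2.
No province's allocation decreased.

none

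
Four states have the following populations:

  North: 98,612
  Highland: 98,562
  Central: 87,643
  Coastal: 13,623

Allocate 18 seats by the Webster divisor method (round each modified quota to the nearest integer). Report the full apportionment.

Standard divisor 298440/18 ≈ 16580; standard quotas: North 5.948, Highland 5.945, Central 5.286, Coastal 0.822.
Rounding to the nearest integer gives North 6, Highland 6, Central 5, Coastal 1 — total 18, matching the house size, so no adjustment is needed.

North 6, Highland 6, Central 5, Coastal 1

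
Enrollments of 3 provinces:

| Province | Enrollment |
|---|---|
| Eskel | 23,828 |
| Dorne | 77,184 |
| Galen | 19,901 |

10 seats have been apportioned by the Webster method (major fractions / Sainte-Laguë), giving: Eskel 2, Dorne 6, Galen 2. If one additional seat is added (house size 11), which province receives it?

Dorne

Priority for the next seat is population ÷ (current seats + 0.5).
Priorities: Eskel 9531.200, Dorne 11874.462, Galen 7960.400.
Highest priority: Dorne.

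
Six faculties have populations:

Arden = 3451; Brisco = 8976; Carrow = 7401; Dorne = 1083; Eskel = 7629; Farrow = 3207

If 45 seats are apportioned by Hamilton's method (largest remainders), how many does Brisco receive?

13

Standard divisor: 31747 ÷ 45 ≈ 705.489.
Standard quotas: Arden 4.8916, Brisco 12.7231, Carrow 10.4906, Dorne 1.5351, Eskel 10.8138, Farrow 4.5458.
Lower quotas: Arden 4, Brisco 12, Carrow 10, Dorne 1, Eskel 10, Farrow 4 (sum 41, leaving 4 seats).
Remainders in descending order: Arden 0.8916, Eskel 0.8138, Brisco 0.7231, Farrow 0.5458, Dorne 0.5351, Carrow 0.4906.
The surplus seats go to Arden, Eskel, Brisco, Farrow.
Brisco receives 13.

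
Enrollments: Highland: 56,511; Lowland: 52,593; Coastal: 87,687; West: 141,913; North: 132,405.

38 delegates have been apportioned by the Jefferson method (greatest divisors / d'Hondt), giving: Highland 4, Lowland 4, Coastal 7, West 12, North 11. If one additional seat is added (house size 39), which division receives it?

Priority for the next seat is population ÷ (current seats + 1).
Priorities: Highland 11302.200, Lowland 10518.600, Coastal 10960.875, West 10916.385, North 11033.750.
Highest priority: Highland.

Highland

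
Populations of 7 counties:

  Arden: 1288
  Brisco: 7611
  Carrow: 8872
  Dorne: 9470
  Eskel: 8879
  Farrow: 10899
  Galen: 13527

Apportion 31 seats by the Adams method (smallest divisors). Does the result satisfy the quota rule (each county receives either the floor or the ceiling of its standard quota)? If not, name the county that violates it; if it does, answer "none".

none

Standard quotas: Arden 0.659, Brisco 3.897, Carrow 4.543, Dorne 4.849, Eskel 4.546, Farrow 5.580, Galen 6.926.
Adams allocation: Arden 1, Brisco 4, Carrow 4, Dorne 5, Eskel 5, Farrow 5, Galen 7.
Every allocation lies between the lower and upper quota.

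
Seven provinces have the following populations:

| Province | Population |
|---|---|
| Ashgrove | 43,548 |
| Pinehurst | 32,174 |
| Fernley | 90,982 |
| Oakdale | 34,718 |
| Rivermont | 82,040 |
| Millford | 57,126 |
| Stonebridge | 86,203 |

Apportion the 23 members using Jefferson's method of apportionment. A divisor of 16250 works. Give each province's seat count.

With modified divisor 16250: modified quotas Ashgrove 2.680, Pinehurst 1.980, Fernley 5.599, Oakdale 2.136, Rivermont 5.049, Millford 3.515, Stonebridge 5.305.
Rounding down: Ashgrove 2, Pinehurst 1, Fernley 5, Oakdale 2, Rivermont 5, Millford 3, Stonebridge 5 (total 23).

Ashgrove: 2, Pinehurst: 1, Fernley: 5, Oakdale: 2, Rivermont: 5, Millford: 3, Stonebridge: 5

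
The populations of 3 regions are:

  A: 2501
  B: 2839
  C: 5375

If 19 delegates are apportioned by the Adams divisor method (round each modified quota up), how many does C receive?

Standard divisor 10715/19 ≈ 563.947; standard quotas: A 4.435, B 5.034, C 9.531.
Rounding up gives 5, 6, 10 = 21 seats, so the divisor must be adjusted.
With modified divisor 600: modified quotas A 4.168, B 4.732, C 8.958.
Rounding up: A 5, B 5, C 9 (total 19).
C receives 9.

9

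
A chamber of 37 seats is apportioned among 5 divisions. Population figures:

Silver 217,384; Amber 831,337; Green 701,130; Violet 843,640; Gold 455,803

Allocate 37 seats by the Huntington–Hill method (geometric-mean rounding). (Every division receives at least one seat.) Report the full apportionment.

With divisor 82923: modified quotas Silver 2.622, Amber 10.025, Green 8.455, Violet 10.174, Gold 5.497.
Geometric-mean thresholds: Silver √(2·3)=2.449, Amber √(10·11)=10.488, Green √(8·9)=8.485, Violet √(10·11)=10.488, Gold √(5·6)=5.477.
Each quota rounded against its threshold gives Silver 3, Amber 10, Green 8, Violet 10, Gold 6 (total 37).

Silver: 3, Amber: 10, Green: 8, Violet: 10, Gold: 6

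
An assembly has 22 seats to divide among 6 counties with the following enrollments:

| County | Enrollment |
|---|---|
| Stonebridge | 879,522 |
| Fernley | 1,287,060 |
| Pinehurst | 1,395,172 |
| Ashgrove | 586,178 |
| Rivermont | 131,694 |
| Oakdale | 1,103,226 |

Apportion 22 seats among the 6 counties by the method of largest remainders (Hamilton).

The standard divisor is 5382852/22 ≈ 244675.091.
Standard quotas: Stonebridge 3.5947, Fernley 5.2603, Pinehurst 5.7021, Ashgrove 2.3957, Rivermont 0.5382, Oakdale 4.5089.
Lower quotas: Stonebridge 3, Fernley 5, Pinehurst 5, Ashgrove 2, Rivermont 0, Oakdale 4 (sum 19, leaving 3 seats).
Remainders in descending order: Pinehurst 0.7021, Stonebridge 0.5947, Rivermont 0.5382, Oakdale 0.5089, Ashgrove 0.3957, Fernley 0.2603.
Largest remainders: Pinehurst, Stonebridge, Rivermont receive the extra seats.

Stonebridge 4; Fernley 5; Pinehurst 6; Ashgrove 2; Rivermont 1; Oakdale 4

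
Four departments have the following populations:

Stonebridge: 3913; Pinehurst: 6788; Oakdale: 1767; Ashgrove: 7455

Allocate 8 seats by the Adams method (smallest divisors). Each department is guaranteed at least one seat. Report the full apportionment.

Stonebridge 2, Pinehurst 2, Oakdale 1, Ashgrove 3

Standard divisor 19923/8 ≈ 2490.375; standard quotas: Stonebridge 1.571, Pinehurst 2.726, Oakdale 0.710, Ashgrove 2.994.
Rounding up gives 2, 3, 1, 3 = 9 seats, so the divisor must be adjusted.
With modified divisor 3600: modified quotas Stonebridge 1.087, Pinehurst 1.886, Oakdale 0.491, Ashgrove 2.071.
Rounding up: Stonebridge 2, Pinehurst 2, Oakdale 1, Ashgrove 3 (total 8).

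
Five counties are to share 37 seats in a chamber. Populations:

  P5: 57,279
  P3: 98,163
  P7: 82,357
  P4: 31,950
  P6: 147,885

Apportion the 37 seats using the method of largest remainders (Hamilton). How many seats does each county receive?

Standard divisor: 417634 ÷ 37 ≈ 11287.405.
Standard quotas: P5 5.0746, P3 8.6967, P7 7.2964, P4 2.8306, P6 13.1018.
Lower quotas: P5 5, P3 8, P7 7, P4 2, P6 13 (sum 35, leaving 2 seats).
Remainders in descending order: P4 0.8306, P3 0.6967, P7 0.2964, P6 0.1018, P5 0.0746.
The surplus seats go to P4, P3.

P5 5, P3 9, P7 7, P4 3, P6 13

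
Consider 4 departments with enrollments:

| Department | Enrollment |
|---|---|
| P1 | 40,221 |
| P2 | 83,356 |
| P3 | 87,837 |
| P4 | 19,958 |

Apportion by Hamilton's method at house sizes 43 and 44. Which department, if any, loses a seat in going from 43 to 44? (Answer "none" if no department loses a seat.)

none

At 43 seats: P1 7, P2 16, P3 16, P4 4.
At 44 seats: P1 7, P2 16, P3 17, P4 4.
No department's allocation decreased.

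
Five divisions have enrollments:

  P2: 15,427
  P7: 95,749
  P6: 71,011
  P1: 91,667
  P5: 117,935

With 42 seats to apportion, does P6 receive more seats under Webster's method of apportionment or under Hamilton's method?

Webster: P2 2, P7 10, P6 8, P1 10, P5 12.
Hamilton: P2 2, P7 10, P6 7, P1 10, P5 13.
P6 gets 8 under Webster and 7 under Hamilton.

Webster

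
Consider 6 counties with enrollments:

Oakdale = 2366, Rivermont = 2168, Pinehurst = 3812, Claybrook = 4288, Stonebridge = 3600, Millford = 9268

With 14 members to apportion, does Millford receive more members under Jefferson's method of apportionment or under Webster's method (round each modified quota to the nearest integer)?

Jefferson: Oakdale 1, Rivermont 1, Pinehurst 2, Claybrook 2, Stonebridge 2, Millford 6.
Webster: Oakdale 1, Rivermont 1, Pinehurst 2, Claybrook 3, Stonebridge 2, Millford 5.
Millford gets 6 under Jefferson and 5 under Webster.

Jefferson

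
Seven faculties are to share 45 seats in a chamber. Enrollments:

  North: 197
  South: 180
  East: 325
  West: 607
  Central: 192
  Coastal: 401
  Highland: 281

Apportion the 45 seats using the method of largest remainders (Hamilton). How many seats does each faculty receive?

North: 4, South: 4, East: 7, West: 12, Central: 4, Coastal: 8, Highland: 6

Standard divisor: 2183 ÷ 45 ≈ 48.511.
Standard quotas: North 4.061, South 3.710, East 6.699, West 12.513, Central 3.958, Coastal 8.266, Highland 5.792.
Lower quotas: North 4, South 3, East 6, West 12, Central 3, Coastal 8, Highland 5 (sum 41, leaving 4 seats).
Remainders in descending order: Central 0.958, Highland 0.792, South 0.710, East 0.699, West 0.513, Coastal 0.266, North 0.061.
Largest remainders: Central, Highland, South, East receive the extra seats.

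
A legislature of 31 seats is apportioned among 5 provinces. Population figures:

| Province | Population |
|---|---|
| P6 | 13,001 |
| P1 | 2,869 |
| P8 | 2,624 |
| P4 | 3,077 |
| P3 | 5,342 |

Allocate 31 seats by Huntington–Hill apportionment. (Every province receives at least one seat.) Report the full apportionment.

With divisor 864: modified quotas P6 15.047, P1 3.321, P8 3.037, P4 3.561, P3 6.183.
Geometric-mean thresholds: P6 √(15·16)=15.492, P1 √(3·4)=3.464, P8 √(3·4)=3.464, P4 √(3·4)=3.464, P3 √(6·7)=6.481.
Each quota rounded against its threshold gives P6 15, P1 3, P8 3, P4 4, P3 6 (total 31).

P6 15; P1 3; P8 3; P4 4; P3 6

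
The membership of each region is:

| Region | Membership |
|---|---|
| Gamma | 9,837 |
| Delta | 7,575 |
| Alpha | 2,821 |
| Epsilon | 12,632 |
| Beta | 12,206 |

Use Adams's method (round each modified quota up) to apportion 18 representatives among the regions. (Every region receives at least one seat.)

Standard divisor 45071/18 ≈ 2503.944; standard quotas: Gamma 3.929, Delta 3.025, Alpha 1.127, Epsilon 5.045, Beta 4.875.
Rounding up gives 4, 4, 2, 6, 5 = 21 seats, so the divisor must be adjusted.
With modified divisor 2900: modified quotas Gamma 3.392, Delta 2.612, Alpha 0.973, Epsilon 4.356, Beta 4.209.
Rounding up: Gamma 4, Delta 3, Alpha 1, Epsilon 5, Beta 5 (total 18).

Gamma 4, Delta 3, Alpha 1, Epsilon 5, Beta 5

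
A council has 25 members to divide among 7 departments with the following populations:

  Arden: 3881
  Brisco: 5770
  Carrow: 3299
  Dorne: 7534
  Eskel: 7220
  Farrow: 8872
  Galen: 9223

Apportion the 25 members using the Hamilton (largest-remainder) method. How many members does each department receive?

Arden 2; Brisco 3; Carrow 2; Dorne 4; Eskel 4; Farrow 5; Galen 5

Total 45799; standard divisor 45799/25 ≈ 1831.96.
Standard quotas: Arden 2.1185, Brisco 3.1496, Carrow 1.8008, Dorne 4.1125, Eskel 3.9411, Farrow 4.8429, Galen 5.0345.
Lower quotas: Arden 2, Brisco 3, Carrow 1, Dorne 4, Eskel 3, Farrow 4, Galen 5 (sum 22, leaving 3 seats).
Remainders in descending order: Eskel 0.9411, Farrow 0.8429, Carrow 0.8008, Brisco 0.1496, Arden 0.1185, Dorne 0.1125, Galen 0.0345.
The surplus seats go to Eskel, Farrow, Carrow.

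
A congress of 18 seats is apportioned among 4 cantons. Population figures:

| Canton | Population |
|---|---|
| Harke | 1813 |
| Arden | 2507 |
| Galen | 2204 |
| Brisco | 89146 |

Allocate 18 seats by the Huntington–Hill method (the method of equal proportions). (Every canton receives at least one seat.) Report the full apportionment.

With divisor 5953: modified quotas Harke 0.305, Arden 0.421, Galen 0.370, Brisco 14.975.
Geometric-mean thresholds: Harke (min 1), Arden (min 1), Galen (min 1), Brisco √(14·15)=14.491.
Each quota rounded against its threshold gives Harke 1, Arden 1, Galen 1, Brisco 15 (total 18).

Harke=1, Arden=1, Galen=1, Brisco=15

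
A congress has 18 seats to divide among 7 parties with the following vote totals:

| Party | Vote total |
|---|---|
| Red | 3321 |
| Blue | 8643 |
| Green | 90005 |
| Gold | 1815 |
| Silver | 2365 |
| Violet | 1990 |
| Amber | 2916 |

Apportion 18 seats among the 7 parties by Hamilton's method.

Red=1, Blue=1, Green=15, Gold=0, Silver=0, Violet=0, Amber=1

Total 111055; standard divisor 111055/18 ≈ 6169.722.
Standard quotas: Red 0.5383, Blue 1.4009, Green 14.5882, Gold 0.2942, Silver 0.3833, Violet 0.3225, Amber 0.4726.
Lower quotas: Red 0, Blue 1, Green 14, Gold 0, Silver 0, Violet 0, Amber 0 (sum 15, leaving 3 seats).
Remainders in descending order: Green 0.5882, Red 0.5383, Amber 0.4726, Blue 0.4009, Silver 0.3833, Violet 0.3225, Gold 0.2942.
Largest remainders: Green, Red, Amber receive the extra seats.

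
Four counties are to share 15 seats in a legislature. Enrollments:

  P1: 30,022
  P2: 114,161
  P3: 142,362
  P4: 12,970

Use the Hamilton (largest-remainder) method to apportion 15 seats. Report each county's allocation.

P1=1; P2=6; P3=7; P4=1

Total 299515; standard divisor 299515/15 ≈ 19967.667.
Standard quotas: P1 1.5035, P2 5.7173, P3 7.1296, P4 0.6496.
Lower quotas: P1 1, P2 5, P3 7, P4 0 (sum 13, leaving 2 seats).
Remainders in descending order: P2 0.7173, P4 0.6496, P1 0.5035, P3 0.1296.
Largest remainders: P2, P4 receive the extra seats.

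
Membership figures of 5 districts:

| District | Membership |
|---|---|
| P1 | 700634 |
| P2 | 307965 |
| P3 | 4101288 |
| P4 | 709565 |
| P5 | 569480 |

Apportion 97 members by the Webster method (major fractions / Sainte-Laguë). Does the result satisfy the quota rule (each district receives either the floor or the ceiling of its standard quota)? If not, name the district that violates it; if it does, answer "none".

Standard quotas: P1 10.637, P2 4.676, P3 62.268, P4 10.773, P5 8.646.
Webster allocation: P1 11, P2 5, P3 61, P4 11, P5 9.
P3 has quota 62.268 (lower 62, upper 63) but receives 61 — outside the quota interval.

P3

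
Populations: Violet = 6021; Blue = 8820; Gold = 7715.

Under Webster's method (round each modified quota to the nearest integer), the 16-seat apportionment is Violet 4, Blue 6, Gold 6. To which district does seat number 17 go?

Blue

Priority for the next seat is population ÷ (current seats + 0.5).
Priorities: Violet 1338.000, Blue 1356.923, Gold 1186.923.
Highest priority: Blue.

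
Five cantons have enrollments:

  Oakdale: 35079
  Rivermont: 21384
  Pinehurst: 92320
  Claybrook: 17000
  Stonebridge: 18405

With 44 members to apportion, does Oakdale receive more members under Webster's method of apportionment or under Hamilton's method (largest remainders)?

Webster: Oakdale 9, Rivermont 5, Pinehurst 22, Claybrook 4, Stonebridge 4.
Hamilton: Oakdale 8, Rivermont 5, Pinehurst 22, Claybrook 4, Stonebridge 5.
Oakdale gets 9 under Webster and 8 under Hamilton.

Webster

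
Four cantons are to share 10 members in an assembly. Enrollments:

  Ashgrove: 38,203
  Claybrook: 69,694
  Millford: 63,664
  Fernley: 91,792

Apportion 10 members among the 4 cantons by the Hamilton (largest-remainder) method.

Total 263353; standard divisor 263353/10 ≈ 26335.3.
Standard quotas: Ashgrove 1.4506, Claybrook 2.6464, Millford 2.4174, Fernley 3.4855.
Lower quotas: Ashgrove 1, Claybrook 2, Millford 2, Fernley 3 (sum 8, leaving 2 seats).
Remainders in descending order: Claybrook 0.6464, Fernley 0.4855, Ashgrove 0.4506, Millford 0.4174.
The surplus seats go to Claybrook, Fernley.

Ashgrove 1, Claybrook 3, Millford 2, Fernley 4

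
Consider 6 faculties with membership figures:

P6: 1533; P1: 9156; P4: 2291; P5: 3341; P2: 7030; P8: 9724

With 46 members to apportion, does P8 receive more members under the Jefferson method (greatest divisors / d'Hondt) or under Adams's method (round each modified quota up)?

Jefferson: P6 2, P1 13, P4 3, P5 4, P2 10, P8 14.
Adams: P6 3, P1 12, P4 3, P5 5, P2 10, P8 13.
P8 gets 14 under Jefferson and 13 under Adams.

Jefferson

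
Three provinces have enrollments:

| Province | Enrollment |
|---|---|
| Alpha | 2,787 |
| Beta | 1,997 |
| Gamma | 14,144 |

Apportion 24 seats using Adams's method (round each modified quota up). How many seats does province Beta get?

Standard divisor 18928/24 ≈ 788.667; standard quotas: Alpha 3.534, Beta 2.532, Gamma 17.934.
Rounding up gives 4, 3, 18 = 25 seats, so the divisor must be adjusted.
With modified divisor 860: modified quotas Alpha 3.241, Beta 2.322, Gamma 16.447.
Rounding up: Alpha 4, Beta 3, Gamma 17 (total 24).
Beta receives 3.

3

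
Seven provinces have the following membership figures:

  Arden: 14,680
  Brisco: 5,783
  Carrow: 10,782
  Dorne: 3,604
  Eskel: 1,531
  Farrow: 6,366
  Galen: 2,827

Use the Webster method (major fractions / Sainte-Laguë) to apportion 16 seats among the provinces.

Standard divisor 45573/16 ≈ 2848.312; standard quotas: Arden 5.154, Brisco 2.030, Carrow 3.785, Dorne 1.265, Eskel 0.538, Farrow 2.235, Galen 0.993.
Rounding to the nearest integer gives Arden 5, Brisco 2, Carrow 4, Dorne 1, Eskel 1, Farrow 2, Galen 1 — total 16, matching the house size, so no adjustment is needed.

Arden 5; Brisco 2; Carrow 4; Dorne 1; Eskel 1; Farrow 2; Galen 1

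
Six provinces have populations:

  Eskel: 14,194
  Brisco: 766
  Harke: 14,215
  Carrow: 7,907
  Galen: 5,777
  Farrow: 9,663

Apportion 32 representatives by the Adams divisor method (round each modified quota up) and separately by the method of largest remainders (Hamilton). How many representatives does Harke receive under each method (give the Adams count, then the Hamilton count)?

8 and 9

Adams: Eskel 8, Brisco 1, Harke 8, Carrow 5, Galen 4, Farrow 6.
Hamilton: Eskel 9, Brisco 0, Harke 9, Carrow 5, Galen 3, Farrow 6.
Harke gets 8 under Adams and 9 under Hamilton.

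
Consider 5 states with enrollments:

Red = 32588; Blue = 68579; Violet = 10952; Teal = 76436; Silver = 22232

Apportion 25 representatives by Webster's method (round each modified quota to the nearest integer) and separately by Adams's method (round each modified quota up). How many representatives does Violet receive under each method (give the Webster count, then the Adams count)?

1 and 2

Webster: Red 4, Blue 8, Violet 1, Teal 9, Silver 3.
Adams: Red 4, Blue 8, Violet 2, Teal 8, Silver 3.
Violet gets 1 under Webster and 2 under Adams.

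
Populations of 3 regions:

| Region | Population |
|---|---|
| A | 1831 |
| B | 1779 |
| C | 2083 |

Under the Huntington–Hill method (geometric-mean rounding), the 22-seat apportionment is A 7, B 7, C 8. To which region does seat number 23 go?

C

Priority for the next seat is population ÷ (√(s·(s+1))).
Priorities: A 244.678, B 237.729, C 245.484.
Highest priority: C.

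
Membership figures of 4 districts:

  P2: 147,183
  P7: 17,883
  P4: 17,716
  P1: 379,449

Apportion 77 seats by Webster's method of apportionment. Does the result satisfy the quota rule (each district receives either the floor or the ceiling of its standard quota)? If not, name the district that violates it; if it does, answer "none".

P1

Standard quotas: P2 20.157, P7 2.449, P4 2.426, P1 51.967.
Webster allocation: P2 20, P7 2, P4 2, P1 53.
P1 has quota 51.967 (lower 51, upper 52) but receives 53 — outside the quota interval.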